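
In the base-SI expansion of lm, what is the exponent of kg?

0

lm = cd·sr = cd (luminous flux; sr is dimensionless).
The exponent of kg is 0.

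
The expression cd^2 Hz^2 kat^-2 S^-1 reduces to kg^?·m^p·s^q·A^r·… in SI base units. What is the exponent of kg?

1

Hz = 1/s = s⁻¹ (frequency is cycles per second).
So Hz² = s⁻².
kat = mol/s = s⁻¹·mol (catalytic activity).
So kat⁻² = s²·mol⁻².
S = 1/Ω (conductance is reciprocal resistance),
    = kg⁻¹·m⁻²·s³·A².
So S⁻¹ = kg·m²·s⁻³·A⁻².
Combining: cd²·Hz²·kat⁻²·S⁻¹ = cd² · s⁻² · (s²·mol⁻²) · (kg·m²·s⁻³·A⁻²) = kg·m²·s⁻³·A⁻²·mol⁻²·cd².
The exponent of kg is 1.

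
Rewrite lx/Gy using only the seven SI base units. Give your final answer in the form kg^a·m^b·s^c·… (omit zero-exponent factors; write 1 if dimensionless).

m⁻⁴·s²·cd

Gy = m²·s⁻².
So Gy⁻¹ = m⁻²·s².
lx = m⁻²·cd.
Combining: Gy⁻¹·lx = (m⁻²·s²) · (m⁻²·cd) = m⁻⁴·s²·cd.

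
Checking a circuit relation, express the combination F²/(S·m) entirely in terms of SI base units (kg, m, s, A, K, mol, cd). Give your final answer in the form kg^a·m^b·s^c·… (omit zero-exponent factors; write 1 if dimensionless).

kg⁻¹·m⁻³·s⁵·A²

S = kg⁻¹·m⁻²·s³·A².
So S⁻¹ = kg·m²·s⁻³·A⁻².
F = kg⁻¹·m⁻²·s⁴·A².
So F² = kg⁻²·m⁻⁴·s⁸·A⁴.
Combining: S⁻¹·m⁻¹·F² = (kg·m²·s⁻³·A⁻²) · m⁻¹ · (kg⁻²·m⁻⁴·s⁸·A⁴) = kg⁻¹·m⁻³·s⁵·A².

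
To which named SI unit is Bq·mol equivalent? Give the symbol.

Bq = 1/s = s⁻¹ (activity is decays per second).
Combining: Bq·mol = s⁻¹ · mol = s⁻¹·mol.
s⁻¹·mol is the base-SI form of the katal.

kat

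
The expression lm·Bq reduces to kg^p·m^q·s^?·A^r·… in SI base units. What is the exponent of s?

lm = cd·sr = cd (luminous flux; sr is dimensionless).
Bq = 1/s = s⁻¹ (activity is decays per second).
Combining: lm·Bq = cd · s⁻¹ = s⁻¹·cd.
The exponent of s is -1.

-1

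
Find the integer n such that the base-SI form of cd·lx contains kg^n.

0

lx = lm/m² (illuminance = luminous flux per area),
    = m⁻²·cd.
Combining: cd·lx = cd · (m⁻²·cd) = m⁻²·cd².
The exponent of kg is 0.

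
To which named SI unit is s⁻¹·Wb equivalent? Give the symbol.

V

Wb = kg·m²·s⁻²·A⁻¹.
Combining: s⁻¹·Wb = s⁻¹ · (kg·m²·s⁻²·A⁻¹) = kg·m²·s⁻³·A⁻¹.
kg·m²·s⁻³·A⁻¹ is the base-SI form of the volt.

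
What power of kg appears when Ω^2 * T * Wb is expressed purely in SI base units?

Ω = V/A (resistance = voltage per current),
    = kg·m²·s⁻³·A⁻².
So Ω² = kg²·m⁴·s⁻⁶·A⁻⁴.
T = Wb/m² (flux density = flux per area),
    = kg·s⁻²·A⁻¹.
Wb = V·s (flux: a volt is a weber per second),
    = kg·m²·s⁻²·A⁻¹.
Combining: Ω²·T·Wb = (kg²·m⁴·s⁻⁶·A⁻⁴) · (kg·s⁻²·A⁻¹) · (kg·m²·s⁻²·A⁻¹) = kg⁴·m⁶·s⁻¹⁰·A⁻⁶.
The exponent of kg is 4.

4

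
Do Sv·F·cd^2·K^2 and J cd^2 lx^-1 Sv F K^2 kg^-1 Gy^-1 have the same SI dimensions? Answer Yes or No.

Left side:
  Sv = J/kg (equivalent dose = energy per mass),
      = m²·s⁻².
  F = C/V (capacitance = charge per voltage),
      = A·s/(kg·m²·s⁻³·A⁻¹) (substituting C and V),
      = kg⁻¹·m⁻²·s⁴·A².
  Combining: Sv·F·cd²·K² = (m²·s⁻²) · (kg⁻¹·m⁻²·s⁴·A²) · cd² · K² = kg⁻¹·s²·A²·K²·cd².
Right side:
  J = N·m (work = force × distance),
      = kg·m²·s⁻².
  lx = lm/m² (illuminance = luminous flux per area),
      = m⁻²·cd.
  So lx⁻¹ = m²·cd⁻¹.
  Sv = J/kg (equivalent dose = energy per mass),
      = m²·s⁻².
  F = C/V (capacitance = charge per voltage),
      = A·s/(kg·m²·s⁻³·A⁻¹) (substituting C and V),
      = kg⁻¹·m⁻²·s⁴·A².
  Gy = J/kg (absorbed dose = energy per mass),
      = m²·s⁻².
  So Gy⁻¹ = m⁻²·s².
  Combining: J·cd²·lx⁻¹·Sv·F·K²·kg⁻¹·Gy⁻¹ = (kg·m²·s⁻²) · cd² · (m²·cd⁻¹) · (m²·s⁻²) · (kg⁻¹·m⁻²·s⁴·A²) · K² · kg⁻¹ · (m⁻²·s²) = kg⁻¹·m²·s²·A²·K²·cd.
Left is kg⁻¹·s²·A²·K²·cd²; right is kg⁻¹·m²·s²·A²·K²·cd — different.

No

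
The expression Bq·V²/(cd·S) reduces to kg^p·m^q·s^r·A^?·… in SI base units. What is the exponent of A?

Bq = s⁻¹.
V = kg·m²·s⁻³·A⁻¹.
So V² = kg²·m⁴·s⁻⁶·A⁻².
S = kg⁻¹·m⁻²·s³·A².
So S⁻¹ = kg·m²·s⁻³·A⁻².
Combining: cd⁻¹·Bq·V²·S⁻¹ = cd⁻¹ · s⁻¹ · (kg²·m⁴·s⁻⁶·A⁻²) · (kg·m²·s⁻³·A⁻²) = kg³·m⁶·s⁻¹⁰·A⁻⁴·cd⁻¹.
The exponent of A is -4.

-4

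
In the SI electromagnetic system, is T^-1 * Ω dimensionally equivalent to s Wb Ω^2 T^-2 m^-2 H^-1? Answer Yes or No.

Left side:
  T = Wb/m² (flux density = flux per area),
      = kg·s⁻²·A⁻¹.
  So T⁻¹ = kg⁻¹·s²·A.
  Ω = V/A (resistance = voltage per current),
      = kg·m²·s⁻³·A⁻².
  Combining: T⁻¹·Ω = (kg⁻¹·s²·A) · (kg·m²·s⁻³·A⁻²) = m²·s⁻¹·A⁻¹.
Right side:
  Wb = V·s (flux: a volt is a weber per second),
      = kg·m²·s⁻²·A⁻¹.
  Ω = V/A (resistance = voltage per current),
      = kg·m²·s⁻³·A⁻².
  So Ω² = kg²·m⁴·s⁻⁶·A⁻⁴.
  T = Wb/m² (flux density = flux per area),
      = kg·s⁻²·A⁻¹.
  So T⁻² = kg⁻²·s⁴·A².
  H = Wb/A (inductance = flux per current),
      = kg·m²·s⁻²·A⁻².
  So H⁻¹ = kg⁻¹·m⁻²·s²·A².
  Combining: s·Wb·Ω²·T⁻²·m⁻²·H⁻¹ = s · (kg·m²·s⁻²·A⁻¹) · (kg²·m⁴·s⁻⁶·A⁻⁴) · (kg⁻²·s⁴·A²) · m⁻² · (kg⁻¹·m⁻²·s²·A²) = m²·s⁻¹·A⁻¹.
Both reduce to m²·s⁻¹·A⁻¹.

Yes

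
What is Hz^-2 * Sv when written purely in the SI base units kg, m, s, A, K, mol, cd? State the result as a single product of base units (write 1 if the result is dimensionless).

m²

Hz = 1/s = s⁻¹ (frequency is cycles per second).
So Hz⁻² = s².
Sv = J/kg (equivalent dose = energy per mass),
    = m²·s⁻².
Combining: Hz⁻²·Sv = s² · (m²·s⁻²) = m².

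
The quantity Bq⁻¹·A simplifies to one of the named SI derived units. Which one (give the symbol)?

C

Bq = 1/s = s⁻¹ (activity is decays per second).
So Bq⁻¹ = s.
Combining: Bq⁻¹·A = s · A = s·A.
s·A is the base-SI form of the coulomb.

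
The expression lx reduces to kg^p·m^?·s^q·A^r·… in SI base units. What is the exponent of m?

lx = m⁻²·cd.
The exponent of m is -2.

-2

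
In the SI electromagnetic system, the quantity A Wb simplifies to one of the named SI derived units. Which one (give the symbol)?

Wb = V·s (flux: a volt is a weber per second),
    = kg·m²·s⁻²·A⁻¹.
Combining: A·Wb = A · (kg·m²·s⁻²·A⁻¹) = kg·m²·s⁻².
kg·m²·s⁻² is the base-SI form of the joule.

J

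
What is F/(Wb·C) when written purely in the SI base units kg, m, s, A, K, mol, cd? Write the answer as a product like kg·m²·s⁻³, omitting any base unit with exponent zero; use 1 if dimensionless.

F = C/V (capacitance = charge per voltage),
    = A·s/(kg·m²·s⁻³·A⁻¹) (substituting C and V),
    = kg⁻¹·m⁻²·s⁴·A².
Wb = V·s (flux: a volt is a weber per second),
    = kg·m²·s⁻²·A⁻¹.
So Wb⁻¹ = kg⁻¹·m⁻²·s²·A.
C = A·s = s·A (charge = current × time).
So C⁻¹ = s⁻¹·A⁻¹.
Combining: F·Wb⁻¹·C⁻¹ = (kg⁻¹·m⁻²·s⁴·A²) · (kg⁻¹·m⁻²·s²·A) · (s⁻¹·A⁻¹) = kg⁻²·m⁻⁴·s⁵·A².

kg⁻²·m⁻⁴·s⁵·A²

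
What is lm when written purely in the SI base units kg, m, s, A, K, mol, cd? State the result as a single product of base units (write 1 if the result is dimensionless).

lm = cd·sr = cd (luminous flux; sr is dimensionless).

cd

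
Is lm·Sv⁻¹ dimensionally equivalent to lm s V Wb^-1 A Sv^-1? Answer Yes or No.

Left side:
  lm = cd.
  Sv = m²·s⁻².
  So Sv⁻¹ = m⁻²·s².
  Combining: lm·Sv⁻¹ = cd · (m⁻²·s²) = m⁻²·s²·cd.
Right side:
  lm = cd·sr = cd (luminous flux; sr is dimensionless).
  V = W/A (potential = power per current),
      = kg·m²·s⁻³·A⁻¹.
  Wb = V·s (flux: a volt is a weber per second),
      = kg·m²·s⁻²·A⁻¹.
  So Wb⁻¹ = kg⁻¹·m⁻²·s²·A.
  Sv = J/kg (equivalent dose = energy per mass),
      = m²·s⁻².
  So Sv⁻¹ = m⁻²·s².
  Combining: lm·s·V·Wb⁻¹·A·Sv⁻¹ = cd · s · (kg·m²·s⁻³·A⁻¹) · (kg⁻¹·m⁻²·s²·A) · A · (m⁻²·s²) = m⁻²·s²·A·cd.
Left is m⁻²·s²·cd; right is m⁻²·s²·A·cd — different.

No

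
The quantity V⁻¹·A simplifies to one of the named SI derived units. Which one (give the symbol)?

V = W/A (potential = power per current),
    = kg·m²·s⁻³·A⁻¹.
So V⁻¹ = kg⁻¹·m⁻²·s³·A.
Combining: V⁻¹·A = (kg⁻¹·m⁻²·s³·A) · A = kg⁻¹·m⁻²·s³·A².
kg⁻¹·m⁻²·s³·A² is the base-SI form of the siemens.

S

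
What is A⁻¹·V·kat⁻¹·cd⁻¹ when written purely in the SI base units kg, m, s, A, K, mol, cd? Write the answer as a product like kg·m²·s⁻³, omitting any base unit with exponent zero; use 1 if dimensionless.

kg·m²·s⁻²·A⁻²·mol⁻¹·cd⁻¹

V = W/A (potential = power per current),
    = kg·m²·s⁻³·A⁻¹.
kat = mol/s = s⁻¹·mol (catalytic activity).
So kat⁻¹ = s·mol⁻¹.
Combining: A⁻¹·V·kat⁻¹·cd⁻¹ = A⁻¹ · (kg·m²·s⁻³·A⁻¹) · (s·mol⁻¹) · cd⁻¹ = kg·m²·s⁻²·A⁻²·mol⁻¹·cd⁻¹.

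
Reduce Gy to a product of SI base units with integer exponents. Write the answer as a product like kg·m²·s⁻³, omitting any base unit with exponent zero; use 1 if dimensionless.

m²·s⁻²

Gy = m²·s⁻².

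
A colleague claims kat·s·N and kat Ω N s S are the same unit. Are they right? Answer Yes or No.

Yes

Left side:
  kat = s⁻¹·mol.
  N = kg·m·s⁻².
  Combining: kat·s·N = (s⁻¹·mol) · s · (kg·m·s⁻²) = kg·m·s⁻²·mol.
Right side:
  kat = mol/s = s⁻¹·mol (catalytic activity).
  Ω = V/A (resistance = voltage per current),
      = kg·m²·s⁻³·A⁻².
  N = kg·m/s² = kg·m·s⁻² (force = mass × acceleration).
  S = 1/Ω (conductance is reciprocal resistance),
      = kg⁻¹·m⁻²·s³·A².
  Combining: kat·Ω·N·s·S = (s⁻¹·mol) · (kg·m²·s⁻³·A⁻²) · (kg·m·s⁻²) · s · (kg⁻¹·m⁻²·s³·A²) = kg·m·s⁻²·mol.
Both reduce to kg·m·s⁻²·mol.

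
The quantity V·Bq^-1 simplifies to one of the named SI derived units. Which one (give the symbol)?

V = kg·m²·s⁻³·A⁻¹.
Bq = s⁻¹.
So Bq⁻¹ = s.
Combining: V·Bq⁻¹ = (kg·m²·s⁻³·A⁻¹) · s = kg·m²·s⁻²·A⁻¹.
kg·m²·s⁻²·A⁻¹ is the base-SI form of the weber.

Wb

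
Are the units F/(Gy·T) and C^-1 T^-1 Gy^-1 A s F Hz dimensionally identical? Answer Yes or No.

Left side:
  Gy = J/kg (absorbed dose = energy per mass),
      = m²·s⁻².
  So Gy⁻¹ = m⁻²·s².
  F = C/V (capacitance = charge per voltage),
      = A·s/(kg·m²·s⁻³·A⁻¹) (substituting C and V),
      = kg⁻¹·m⁻²·s⁴·A².
  T = Wb/m² (flux density = flux per area),
      = kg·s⁻²·A⁻¹.
  So T⁻¹ = kg⁻¹·s²·A.
  Combining: Gy⁻¹·F·T⁻¹ = (m⁻²·s²) · (kg⁻¹·m⁻²·s⁴·A²) · (kg⁻¹·s²·A) = kg⁻²·m⁻⁴·s⁸·A³.
Right side:
  C = A·s = s·A (charge = current × time).
  So C⁻¹ = s⁻¹·A⁻¹.
  T = Wb/m² (flux density = flux per area),
      = kg·s⁻²·A⁻¹.
  So T⁻¹ = kg⁻¹·s²·A.
  Gy = J/kg (absorbed dose = energy per mass),
      = m²·s⁻².
  So Gy⁻¹ = m⁻²·s².
  F = C/V (capacitance = charge per voltage),
      = A·s/(kg·m²·s⁻³·A⁻¹) (substituting C and V),
      = kg⁻¹·m⁻²·s⁴·A².
  Hz = 1/s = s⁻¹ (frequency is cycles per second).
  Combining: C⁻¹·T⁻¹·Gy⁻¹·A·s·F·Hz = (s⁻¹·A⁻¹) · (kg⁻¹·s²·A) · (m⁻²·s²) · A · s · (kg⁻¹·m⁻²·s⁴·A²) · s⁻¹ = kg⁻²·m⁻⁴·s⁷·A³.
Left is kg⁻²·m⁻⁴·s⁸·A³; right is kg⁻²·m⁻⁴·s⁷·A³ — different.

No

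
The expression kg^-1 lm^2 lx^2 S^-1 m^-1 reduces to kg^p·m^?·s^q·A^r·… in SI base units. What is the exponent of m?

lm = cd.
So lm² = cd².
lx = m⁻²·cd.
So lx² = m⁻⁴·cd².
S = kg⁻¹·m⁻²·s³·A².
So S⁻¹ = kg·m²·s⁻³·A⁻².
Combining: kg⁻¹·lm²·lx²·S⁻¹·m⁻¹ = kg⁻¹ · cd² · (m⁻⁴·cd²) · (kg·m²·s⁻³·A⁻²) · m⁻¹ = m⁻³·s⁻³·A⁻²·cd⁴.
The exponent of m is -3.

-3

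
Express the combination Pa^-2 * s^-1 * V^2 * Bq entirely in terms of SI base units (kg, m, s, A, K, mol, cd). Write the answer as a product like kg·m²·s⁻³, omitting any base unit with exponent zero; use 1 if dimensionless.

Pa = N/m² (pressure = force per area),
    = kg·m⁻¹·s⁻².
So Pa⁻² = kg⁻²·m²·s⁴.
V = W/A (potential = power per current),
    = kg·m²·s⁻³·A⁻¹.
So V² = kg²·m⁴·s⁻⁶·A⁻².
Bq = 1/s = s⁻¹ (activity is decays per second).
Combining: Pa⁻²·s⁻¹·V²·Bq = (kg⁻²·m²·s⁴) · s⁻¹ · (kg²·m⁴·s⁻⁶·A⁻²) · s⁻¹ = m⁶·s⁻⁴·A⁻².

m⁶·s⁻⁴·A⁻²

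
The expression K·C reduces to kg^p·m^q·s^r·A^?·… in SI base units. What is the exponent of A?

C = s·A.
Combining: K·C = K · (s·A) = s·A·K.
The exponent of A is 1.

1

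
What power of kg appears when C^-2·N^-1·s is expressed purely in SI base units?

C = A·s = s·A (charge = current × time).
So C⁻² = s⁻²·A⁻².
N = kg·m/s² = kg·m·s⁻² (force = mass × acceleration).
So N⁻¹ = kg⁻¹·m⁻¹·s².
Combining: C⁻²·N⁻¹·s = (s⁻²·A⁻²) · (kg⁻¹·m⁻¹·s²) · s = kg⁻¹·m⁻¹·s·A⁻².
The exponent of kg is -1.

-1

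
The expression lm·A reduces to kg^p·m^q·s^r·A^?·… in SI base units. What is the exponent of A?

lm = cd·sr = cd (luminous flux; sr is dimensionless).
Combining: lm·A = cd · A = A·cd.
The exponent of A is 1.

1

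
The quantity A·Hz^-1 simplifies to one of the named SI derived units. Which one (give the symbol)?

Hz = s⁻¹.
So Hz⁻¹ = s.
Combining: A·Hz⁻¹ = A · s = s·A.
s·A is the base-SI form of the coulomb.

C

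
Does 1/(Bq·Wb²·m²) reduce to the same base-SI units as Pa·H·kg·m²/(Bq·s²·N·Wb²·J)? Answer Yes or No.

Left side:
  Bq = 1/s = s⁻¹ (activity is decays per second).
  So Bq⁻¹ = s.
  Wb = V·s (flux: a volt is a weber per second),
      = kg·m²·s⁻²·A⁻¹.
  So Wb⁻² = kg⁻²·m⁻⁴·s⁴·A².
  Combining: Bq⁻¹·Wb⁻²·m⁻² = s · (kg⁻²·m⁻⁴·s⁴·A²) · m⁻² = kg⁻²·m⁻⁶·s⁵·A².
Right side:
  Pa = N/m² (pressure = force per area),
      = kg·m⁻¹·s⁻².
  H = Wb/A (inductance = flux per current),
      = kg·m²·s⁻²·A⁻².
  Bq = 1/s = s⁻¹ (activity is decays per second).
  So Bq⁻¹ = s.
  N = kg·m/s² = kg·m·s⁻² (force = mass × acceleration).
  So N⁻¹ = kg⁻¹·m⁻¹·s².
  Wb = V·s (flux: a volt is a weber per second),
      = kg·m²·s⁻²·A⁻¹.
  So Wb⁻² = kg⁻²·m⁻⁴·s⁴·A².
  J = N·m (work = force × distance),
      = kg·m²·s⁻².
  So J⁻¹ = kg⁻¹·m⁻²·s².
  Combining: Pa·H·kg·Bq⁻¹·m²·s⁻²·N⁻¹·Wb⁻²·J⁻¹ = (kg·m⁻¹·s⁻²) · (kg·m²·s⁻²·A⁻²) · kg · s · m² · s⁻² · (kg⁻¹·m⁻¹·s²) · (kg⁻²·m⁻⁴·s⁴·A²) · (kg⁻¹·m⁻²·s²) = kg⁻¹·m⁻⁴·s³.
Left is kg⁻²·m⁻⁶·s⁵·A²; right is kg⁻¹·m⁻⁴·s³ — different.

No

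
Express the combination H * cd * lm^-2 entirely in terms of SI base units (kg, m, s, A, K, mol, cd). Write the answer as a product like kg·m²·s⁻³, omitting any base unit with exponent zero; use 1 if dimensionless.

H = kg·m²·s⁻²·A⁻².
lm = cd.
So lm⁻² = cd⁻².
Combining: H·cd·lm⁻² = (kg·m²·s⁻²·A⁻²) · cd · cd⁻² = kg·m²·s⁻²·A⁻²·cd⁻¹.

kg·m²·s⁻²·A⁻²·cd⁻¹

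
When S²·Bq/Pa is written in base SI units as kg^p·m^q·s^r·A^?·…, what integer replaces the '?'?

4

S = 1/Ω (conductance is reciprocal resistance),
    = kg⁻¹·m⁻²·s³·A².
So S² = kg⁻²·m⁻⁴·s⁶·A⁴.
Pa = N/m² (pressure = force per area),
    = kg·m⁻¹·s⁻².
So Pa⁻¹ = kg⁻¹·m·s².
Bq = 1/s = s⁻¹ (activity is decays per second).
Combining: S²·Pa⁻¹·Bq = (kg⁻²·m⁻⁴·s⁶·A⁴) · (kg⁻¹·m·s²) · s⁻¹ = kg⁻³·m⁻³·s⁷·A⁴.
The exponent of A is 4.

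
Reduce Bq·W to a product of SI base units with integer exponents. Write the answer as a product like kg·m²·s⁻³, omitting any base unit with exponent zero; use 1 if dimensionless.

kg·m²·s⁻⁴

Bq = 1/s = s⁻¹ (activity is decays per second).
W = J/s (power = energy per time),
    = kg·m²·s⁻³.
Combining: Bq·W = s⁻¹ · (kg·m²·s⁻³) = kg·m²·s⁻⁴.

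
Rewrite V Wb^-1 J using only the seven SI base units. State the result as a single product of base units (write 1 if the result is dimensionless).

V = W/A (potential = power per current),
    = kg·m²·s⁻³·A⁻¹.
Wb = V·s (flux: a volt is a weber per second),
    = kg·m²·s⁻²·A⁻¹.
So Wb⁻¹ = kg⁻¹·m⁻²·s²·A.
J = N·m (work = force × distance),
    = kg·m²·s⁻².
Combining: V·Wb⁻¹·J = (kg·m²·s⁻³·A⁻¹) · (kg⁻¹·m⁻²·s²·A) · (kg·m²·s⁻²) = kg·m²·s⁻³.

kg·m²·s⁻³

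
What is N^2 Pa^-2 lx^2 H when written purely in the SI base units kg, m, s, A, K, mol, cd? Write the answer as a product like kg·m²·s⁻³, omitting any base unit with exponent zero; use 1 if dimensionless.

kg·m²·s⁻²·A⁻²·cd²

N = kg·m/s² = kg·m·s⁻² (force = mass × acceleration).
So N² = kg²·m²·s⁻⁴.
Pa = N/m² (pressure = force per area),
    = kg·m⁻¹·s⁻².
So Pa⁻² = kg⁻²·m²·s⁴.
lx = lm/m² (illuminance = luminous flux per area),
    = m⁻²·cd.
So lx² = m⁻⁴·cd².
H = Wb/A (inductance = flux per current),
    = kg·m²·s⁻²·A⁻².
Combining: N²·Pa⁻²·lx²·H = (kg²·m²·s⁻⁴) · (kg⁻²·m²·s⁴) · (m⁻⁴·cd²) · (kg·m²·s⁻²·A⁻²) = kg·m²·s⁻²·A⁻²·cd².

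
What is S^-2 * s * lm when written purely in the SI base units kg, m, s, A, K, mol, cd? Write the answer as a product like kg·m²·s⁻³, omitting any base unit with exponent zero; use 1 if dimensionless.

kg²·m⁴·s⁻⁵·A⁻⁴·cd

S = 1/Ω (conductance is reciprocal resistance),
    = kg⁻¹·m⁻²·s³·A².
So S⁻² = kg²·m⁴·s⁻⁶·A⁻⁴.
lm = cd·sr = cd (luminous flux; sr is dimensionless).
Combining: S⁻²·s·lm = (kg²·m⁴·s⁻⁶·A⁻⁴) · s · cd = kg²·m⁴·s⁻⁵·A⁻⁴·cd.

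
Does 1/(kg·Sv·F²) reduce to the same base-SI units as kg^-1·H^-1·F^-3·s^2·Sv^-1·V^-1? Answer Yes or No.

No

Left side:
  Sv = m²·s⁻².
  So Sv⁻¹ = m⁻²·s².
  F = kg⁻¹·m⁻²·s⁴·A².
  So F⁻² = kg²·m⁴·s⁻⁸·A⁻⁴.
  Combining: kg⁻¹·Sv⁻¹·F⁻² = kg⁻¹ · (m⁻²·s²) · (kg²·m⁴·s⁻⁸·A⁻⁴) = kg·m²·s⁻⁶·A⁻⁴.
Right side:
  H = kg·m²·s⁻²·A⁻².
  So H⁻¹ = kg⁻¹·m⁻²·s²·A².
  F = kg⁻¹·m⁻²·s⁴·A².
  So F⁻³ = kg³·m⁶·s⁻¹²·A⁻⁶.
  Sv = m²·s⁻².
  So Sv⁻¹ = m⁻²·s².
  V = kg·m²·s⁻³·A⁻¹.
  So V⁻¹ = kg⁻¹·m⁻²·s³·A.
  Combining: kg⁻¹·H⁻¹·F⁻³·s²·Sv⁻¹·V⁻¹ = kg⁻¹ · (kg⁻¹·m⁻²·s²·A²) · (kg³·m⁶·s⁻¹²·A⁻⁶) · s² · (m⁻²·s²) · (kg⁻¹·m⁻²·s³·A) = s⁻³·A⁻³.
Left is kg·m²·s⁻⁶·A⁻⁴; right is s⁻³·A⁻³ — different.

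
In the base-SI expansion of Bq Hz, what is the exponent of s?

-2

Bq = 1/s = s⁻¹ (activity is decays per second).
Hz = 1/s = s⁻¹ (frequency is cycles per second).
Combining: Bq·Hz = s⁻¹ · s⁻¹ = s⁻².
The exponent of s is -2.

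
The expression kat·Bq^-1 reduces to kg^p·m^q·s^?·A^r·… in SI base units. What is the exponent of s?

kat = mol/s = s⁻¹·mol (catalytic activity).
Bq = 1/s = s⁻¹ (activity is decays per second).
So Bq⁻¹ = s.
Combining: kat·Bq⁻¹ = (s⁻¹·mol) · s = mol.
The exponent of s is 0.

0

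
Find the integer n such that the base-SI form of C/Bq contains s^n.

Bq = s⁻¹.
So Bq⁻¹ = s.
C = s·A.
Combining: Bq⁻¹·C = s · (s·A) = s²·A.
The exponent of s is 2.

2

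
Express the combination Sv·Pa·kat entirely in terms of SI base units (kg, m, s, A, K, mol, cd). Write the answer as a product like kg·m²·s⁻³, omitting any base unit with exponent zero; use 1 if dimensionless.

kg·m·s⁻⁵·mol

Sv = J/kg (equivalent dose = energy per mass),
    = m²·s⁻².
Pa = N/m² (pressure = force per area),
    = kg·m⁻¹·s⁻².
kat = mol/s = s⁻¹·mol (catalytic activity).
Combining: Sv·Pa·kat = (m²·s⁻²) · (kg·m⁻¹·s⁻²) · (s⁻¹·mol) = kg·m·s⁻⁵·mol.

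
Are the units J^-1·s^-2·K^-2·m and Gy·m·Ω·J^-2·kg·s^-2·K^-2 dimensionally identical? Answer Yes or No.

Left side:
  J = kg·m²·s⁻².
  So J⁻¹ = kg⁻¹·m⁻²·s².
  Combining: J⁻¹·s⁻²·K⁻²·m = (kg⁻¹·m⁻²·s²) · s⁻² · K⁻² · m = kg⁻¹·m⁻¹·K⁻².
Right side:
  Gy = m²·s⁻².
  Ω = kg·m²·s⁻³·A⁻².
  J = kg·m²·s⁻².
  So J⁻² = kg⁻²·m⁻⁴·s⁴.
  Combining: Gy·m·Ω·J⁻²·kg·s⁻²·K⁻² = (m²·s⁻²) · m · (kg·m²·s⁻³·A⁻²) · (kg⁻²·m⁻⁴·s⁴) · kg · s⁻² · K⁻² = m·s⁻³·A⁻²·K⁻².
Left is kg⁻¹·m⁻¹·K⁻²; right is m·s⁻³·A⁻²·K⁻² — different.

No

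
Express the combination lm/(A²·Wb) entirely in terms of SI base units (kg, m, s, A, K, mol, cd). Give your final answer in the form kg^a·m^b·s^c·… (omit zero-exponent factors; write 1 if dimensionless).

lm = cd.
Wb = kg·m²·s⁻²·A⁻¹.
So Wb⁻¹ = kg⁻¹·m⁻²·s²·A.
Combining: lm·A⁻²·Wb⁻¹ = cd · A⁻² · (kg⁻¹·m⁻²·s²·A) = kg⁻¹·m⁻²·s²·A⁻¹·cd.

kg⁻¹·m⁻²·s²·A⁻¹·cd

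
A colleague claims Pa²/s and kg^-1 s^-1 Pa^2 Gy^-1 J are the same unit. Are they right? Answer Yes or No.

Yes

Left side:
  Pa = kg·m⁻¹·s⁻².
  So Pa² = kg²·m⁻²·s⁻⁴.
  Combining: s⁻¹·Pa² = s⁻¹ · (kg²·m⁻²·s⁻⁴) = kg²·m⁻²·s⁻⁵.
Right side:
  Pa = N/m² (pressure = force per area),
      = kg·m⁻¹·s⁻².
  So Pa² = kg²·m⁻²·s⁻⁴.
  Gy = J/kg (absorbed dose = energy per mass),
      = m²·s⁻².
  So Gy⁻¹ = m⁻²·s².
  J = N·m (work = force × distance),
      = kg·m²·s⁻².
  Combining: kg⁻¹·s⁻¹·Pa²·Gy⁻¹·J = kg⁻¹ · s⁻¹ · (kg²·m⁻²·s⁻⁴) · (m⁻²·s²) · (kg·m²·s⁻²) = kg²·m⁻²·s⁻⁵.
Both reduce to kg²·m⁻²·s⁻⁵.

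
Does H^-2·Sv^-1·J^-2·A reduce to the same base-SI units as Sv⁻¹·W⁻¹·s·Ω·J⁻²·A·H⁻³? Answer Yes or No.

No

Left side:
  H = kg·m²·s⁻²·A⁻².
  So H⁻² = kg⁻²·m⁻⁴·s⁴·A⁴.
  Sv = m²·s⁻².
  So Sv⁻¹ = m⁻²·s².
  J = kg·m²·s⁻².
  So J⁻² = kg⁻²·m⁻⁴·s⁴.
  Combining: H⁻²·Sv⁻¹·J⁻²·A = (kg⁻²·m⁻⁴·s⁴·A⁴) · (m⁻²·s²) · (kg⁻²·m⁻⁴·s⁴) · A = kg⁻⁴·m⁻¹⁰·s¹⁰·A⁵.
Right side:
  Sv = m²·s⁻².
  So Sv⁻¹ = m⁻²·s².
  W = kg·m²·s⁻³.
  So W⁻¹ = kg⁻¹·m⁻²·s³.
  Ω = kg·m²·s⁻³·A⁻².
  J = kg·m²·s⁻².
  So J⁻² = kg⁻²·m⁻⁴·s⁴.
  H = kg·m²·s⁻²·A⁻².
  So H⁻³ = kg⁻³·m⁻⁶·s⁶·A⁶.
  Combining: Sv⁻¹·W⁻¹·s·Ω·J⁻²·A·H⁻³ = (m⁻²·s²) · (kg⁻¹·m⁻²·s³) · s · (kg·m²·s⁻³·A⁻²) · (kg⁻²·m⁻⁴·s⁴) · A · (kg⁻³·m⁻⁶·s⁶·A⁶) = kg⁻⁵·m⁻¹²·s¹³·A⁵.
Left is kg⁻⁴·m⁻¹⁰·s¹⁰·A⁵; right is kg⁻⁵·m⁻¹²·s¹³·A⁵ — different.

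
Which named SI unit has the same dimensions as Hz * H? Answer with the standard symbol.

Hz = 1/s = s⁻¹ (frequency is cycles per second).
H = Wb/A (inductance = flux per current),
    = kg·m²·s⁻²·A⁻².
Combining: Hz·H = s⁻¹ · (kg·m²·s⁻²·A⁻²) = kg·m²·s⁻³·A⁻².
kg·m²·s⁻³·A⁻² is the base-SI form of the ohm.

Ω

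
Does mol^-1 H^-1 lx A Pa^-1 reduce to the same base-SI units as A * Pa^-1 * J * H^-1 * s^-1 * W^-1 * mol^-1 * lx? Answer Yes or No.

Left side:
  H = kg·m²·s⁻²·A⁻².
  So H⁻¹ = kg⁻¹·m⁻²·s²·A².
  lx = m⁻²·cd.
  Pa = kg·m⁻¹·s⁻².
  So Pa⁻¹ = kg⁻¹·m·s².
  Combining: mol⁻¹·H⁻¹·lx·A·Pa⁻¹ = mol⁻¹ · (kg⁻¹·m⁻²·s²·A²) · (m⁻²·cd) · A · (kg⁻¹·m·s²) = kg⁻²·m⁻³·s⁴·A³·mol⁻¹·cd.
Right side:
  Pa = kg·m⁻¹·s⁻².
  So Pa⁻¹ = kg⁻¹·m·s².
  J = kg·m²·s⁻².
  H = kg·m²·s⁻²·A⁻².
  So H⁻¹ = kg⁻¹·m⁻²·s²·A².
  W = kg·m²·s⁻³.
  So W⁻¹ = kg⁻¹·m⁻²·s³.
  lx = m⁻²·cd.
  Combining: A·Pa⁻¹·J·H⁻¹·s⁻¹·W⁻¹·mol⁻¹·lx = A · (kg⁻¹·m·s²) · (kg·m²·s⁻²) · (kg⁻¹·m⁻²·s²·A²) · s⁻¹ · (kg⁻¹·m⁻²·s³) · mol⁻¹ · (m⁻²·cd) = kg⁻²·m⁻³·s⁴·A³·mol⁻¹·cd.
Both reduce to kg⁻²·m⁻³·s⁴·A³·mol⁻¹·cd.

Yes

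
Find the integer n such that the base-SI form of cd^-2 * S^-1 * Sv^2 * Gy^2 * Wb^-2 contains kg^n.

-1

S = 1/Ω (conductance is reciprocal resistance),
    = kg⁻¹·m⁻²·s³·A².
So S⁻¹ = kg·m²·s⁻³·A⁻².
Sv = J/kg (equivalent dose = energy per mass),
    = m²·s⁻².
So Sv² = m⁴·s⁻⁴.
Gy = J/kg (absorbed dose = energy per mass),
    = m²·s⁻².
So Gy² = m⁴·s⁻⁴.
Wb = V·s (flux: a volt is a weber per second),
    = kg·m²·s⁻²·A⁻¹.
So Wb⁻² = kg⁻²·m⁻⁴·s⁴·A².
Combining: cd⁻²·S⁻¹·Sv²·Gy²·Wb⁻² = cd⁻² · (kg·m²·s⁻³·A⁻²) · (m⁴·s⁻⁴) · (m⁴·s⁻⁴) · (kg⁻²·m⁻⁴·s⁴·A²) = kg⁻¹·m⁶·s⁻⁷·cd⁻².
The exponent of kg is -1.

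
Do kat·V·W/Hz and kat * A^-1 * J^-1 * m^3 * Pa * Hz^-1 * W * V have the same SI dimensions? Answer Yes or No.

No

Left side:
  kat = mol/s = s⁻¹·mol (catalytic activity).
  V = W/A (potential = power per current),
      = kg·m²·s⁻³·A⁻¹.
  Hz = 1/s = s⁻¹ (frequency is cycles per second).
  So Hz⁻¹ = s.
  W = J/s (power = energy per time),
      = kg·m²·s⁻³.
  Combining: kat·V·Hz⁻¹·W = (s⁻¹·mol) · (kg·m²·s⁻³·A⁻¹) · s · (kg·m²·s⁻³) = kg²·m⁴·s⁻⁶·A⁻¹·mol.
Right side:
  kat = s⁻¹·mol.
  J = kg·m²·s⁻².
  So J⁻¹ = kg⁻¹·m⁻²·s².
  Pa = kg·m⁻¹·s⁻².
  Hz = s⁻¹.
  So Hz⁻¹ = s.
  W = kg·m²·s⁻³.
  V = kg·m²·s⁻³·A⁻¹.
  Combining: kat·A⁻¹·J⁻¹·m³·Pa·Hz⁻¹·W·V = (s⁻¹·mol) · A⁻¹ · (kg⁻¹·m⁻²·s²) · m³ · (kg·m⁻¹·s⁻²) · s · (kg·m²·s⁻³) · (kg·m²·s⁻³·A⁻¹) = kg²·m⁴·s⁻⁶·A⁻²·mol.
Left is kg²·m⁴·s⁻⁶·A⁻¹·mol; right is kg²·m⁴·s⁻⁶·A⁻²·mol — different.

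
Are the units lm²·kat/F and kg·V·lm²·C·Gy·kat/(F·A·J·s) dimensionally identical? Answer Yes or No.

No

Left side:
  lm = cd.
  So lm² = cd².
  kat = s⁻¹·mol.
  F = kg⁻¹·m⁻²·s⁴·A².
  So F⁻¹ = kg·m²·s⁻⁴·A⁻².
  Combining: lm²·kat·F⁻¹ = cd² · (s⁻¹·mol) · (kg·m²·s⁻⁴·A⁻²) = kg·m²·s⁻⁵·A⁻²·mol·cd².
Right side:
  F = C/V (capacitance = charge per voltage),
      = A·s/(kg·m²·s⁻³·A⁻¹) (substituting C and V),
      = kg⁻¹·m⁻²·s⁴·A².
  So F⁻¹ = kg·m²·s⁻⁴·A⁻².
  V = W/A (potential = power per current),
      = kg·m²·s⁻³·A⁻¹.
  lm = cd·sr = cd (luminous flux; sr is dimensionless).
  So lm² = cd².
  C = A·s = s·A (charge = current × time).
  J = N·m (work = force × distance),
      = kg·m²·s⁻².
  So J⁻¹ = kg⁻¹·m⁻²·s².
  Gy = J/kg (absorbed dose = energy per mass),
      = m²·s⁻².
  kat = mol/s = s⁻¹·mol (catalytic activity).
  Combining: kg·F⁻¹·V·lm²·C·A⁻¹·J⁻¹·Gy·kat·s⁻¹ = kg · (kg·m²·s⁻⁴·A⁻²) · (kg·m²·s⁻³·A⁻¹) · cd² · (s·A) · A⁻¹ · (kg⁻¹·m⁻²·s²) · (m²·s⁻²) · (s⁻¹·mol) · s⁻¹ = kg²·m⁴·s⁻⁸·A⁻³·mol·cd².
Left is kg·m²·s⁻⁵·A⁻²·mol·cd²; right is kg²·m⁴·s⁻⁸·A⁻³·mol·cd² — different.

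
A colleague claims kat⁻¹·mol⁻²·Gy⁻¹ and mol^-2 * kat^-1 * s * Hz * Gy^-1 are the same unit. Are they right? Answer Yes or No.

Yes

Left side:
  kat = mol/s = s⁻¹·mol (catalytic activity).
  So kat⁻¹ = s·mol⁻¹.
  Gy = J/kg (absorbed dose = energy per mass),
      = m²·s⁻².
  So Gy⁻¹ = m⁻²·s².
  Combining: kat⁻¹·mol⁻²·Gy⁻¹ = (s·mol⁻¹) · mol⁻² · (m⁻²·s²) = m⁻²·s³·mol⁻³.
Right side:
  kat = mol/s = s⁻¹·mol (catalytic activity).
  So kat⁻¹ = s·mol⁻¹.
  Hz = 1/s = s⁻¹ (frequency is cycles per second).
  Gy = J/kg (absorbed dose = energy per mass),
      = m²·s⁻².
  So Gy⁻¹ = m⁻²·s².
  Combining: mol⁻²·kat⁻¹·s·Hz·Gy⁻¹ = mol⁻² · (s·mol⁻¹) · s · s⁻¹ · (m⁻²·s²) = m⁻²·s³·mol⁻³.
Both reduce to m⁻²·s³·mol⁻³.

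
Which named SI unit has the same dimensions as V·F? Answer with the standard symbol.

C

V = W/A (potential = power per current),
    = kg·m²·s⁻³·A⁻¹.
F = C/V (capacitance = charge per voltage),
    = A·s/(kg·m²·s⁻³·A⁻¹) (substituting C and V),
    = kg⁻¹·m⁻²·s⁴·A².
Combining: V·F = (kg·m²·s⁻³·A⁻¹) · (kg⁻¹·m⁻²·s⁴·A²) = s·A.
s·A is the base-SI form of the coulomb.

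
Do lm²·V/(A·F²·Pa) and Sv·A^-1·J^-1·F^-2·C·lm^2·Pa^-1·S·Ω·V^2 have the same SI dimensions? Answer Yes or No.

No

Left side:
  lm = cd·sr = cd (luminous flux; sr is dimensionless).
  So lm² = cd².
  V = W/A (potential = power per current),
      = kg·m²·s⁻³·A⁻¹.
  F = C/V (capacitance = charge per voltage),
      = A·s/(kg·m²·s⁻³·A⁻¹) (substituting C and V),
      = kg⁻¹·m⁻²·s⁴·A².
  So F⁻² = kg²·m⁴·s⁻⁸·A⁻⁴.
  Pa = N/m² (pressure = force per area),
      = kg·m⁻¹·s⁻².
  So Pa⁻¹ = kg⁻¹·m·s².
  Combining: lm²·V·A⁻¹·F⁻²·Pa⁻¹ = cd² · (kg·m²·s⁻³·A⁻¹) · A⁻¹ · (kg²·m⁴·s⁻⁸·A⁻⁴) · (kg⁻¹·m·s²) = kg²·m⁷·s⁻⁹·A⁻⁶·cd².
Right side:
  Sv = m²·s⁻².
  J = kg·m²·s⁻².
  So J⁻¹ = kg⁻¹·m⁻²·s².
  F = kg⁻¹·m⁻²·s⁴·A².
  So F⁻² = kg²·m⁴·s⁻⁸·A⁻⁴.
  C = s·A.
  lm = cd.
  So lm² = cd².
  Pa = kg·m⁻¹·s⁻².
  So Pa⁻¹ = kg⁻¹·m·s².
  S = kg⁻¹·m⁻²·s³·A².
  Ω = kg·m²·s⁻³·A⁻².
  V = kg·m²·s⁻³·A⁻¹.
  So V² = kg²·m⁴·s⁻⁶·A⁻².
  Combining: Sv·A⁻¹·J⁻¹·F⁻²·C·lm²·Pa⁻¹·S·Ω·V² = (m²·s⁻²) · A⁻¹ · (kg⁻¹·m⁻²·s²) · (kg²·m⁴·s⁻⁸·A⁻⁴) · (s·A) · cd² · (kg⁻¹·m·s²) · (kg⁻¹·m⁻²·s³·A²) · (kg·m²·s⁻³·A⁻²) · (kg²·m⁴·s⁻⁶·A⁻²) = kg²·m⁹·s⁻¹¹·A⁻⁶·cd².
Left is kg²·m⁷·s⁻⁹·A⁻⁶·cd²; right is kg²·m⁹·s⁻¹¹·A⁻⁶·cd² — different.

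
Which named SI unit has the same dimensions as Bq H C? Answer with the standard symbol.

Wb

Bq = 1/s = s⁻¹ (activity is decays per second).
H = Wb/A (inductance = flux per current),
    = kg·m²·s⁻²·A⁻².
C = A·s = s·A (charge = current × time).
Combining: Bq·H·C = s⁻¹ · (kg·m²·s⁻²·A⁻²) · (s·A) = kg·m²·s⁻²·A⁻¹.
kg·m²·s⁻²·A⁻¹ is the base-SI form of the weber.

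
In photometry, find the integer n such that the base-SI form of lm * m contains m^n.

lm = cd·sr = cd (luminous flux; sr is dimensionless).
Combining: lm·m = cd · m = m·cd.
The exponent of m is 1.

1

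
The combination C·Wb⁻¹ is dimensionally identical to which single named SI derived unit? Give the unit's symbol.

S

C = s·A.
Wb = kg·m²·s⁻²·A⁻¹.
So Wb⁻¹ = kg⁻¹·m⁻²·s²·A.
Combining: C·Wb⁻¹ = (s·A) · (kg⁻¹·m⁻²·s²·A) = kg⁻¹·m⁻²·s³·A².
kg⁻¹·m⁻²·s³·A² is the base-SI form of the siemens.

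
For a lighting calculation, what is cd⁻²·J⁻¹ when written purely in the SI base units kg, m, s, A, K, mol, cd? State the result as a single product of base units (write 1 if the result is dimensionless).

kg⁻¹·m⁻²·s²·cd⁻²

J = N·m (work = force × distance),
    = kg·m²·s⁻².
So J⁻¹ = kg⁻¹·m⁻²·s².
Combining: cd⁻²·J⁻¹ = cd⁻² · (kg⁻¹·m⁻²·s²) = kg⁻¹·m⁻²·s²·cd⁻².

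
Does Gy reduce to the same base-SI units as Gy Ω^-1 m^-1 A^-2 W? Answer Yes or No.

Left side:
  Gy = m²·s⁻².
Right side:
  Gy = J/kg (absorbed dose = energy per mass),
      = m²·s⁻².
  Ω = V/A (resistance = voltage per current),
      = kg·m²·s⁻³·A⁻².
  So Ω⁻¹ = kg⁻¹·m⁻²·s³·A².
  W = J/s (power = energy per time),
      = kg·m²·s⁻³.
  Combining: Gy·Ω⁻¹·m⁻¹·A⁻²·W = (m²·s⁻²) · (kg⁻¹·m⁻²·s³·A²) · m⁻¹ · A⁻² · (kg·m²·s⁻³) = m·s⁻².
Left is m²·s⁻²; right is m·s⁻² — different.

No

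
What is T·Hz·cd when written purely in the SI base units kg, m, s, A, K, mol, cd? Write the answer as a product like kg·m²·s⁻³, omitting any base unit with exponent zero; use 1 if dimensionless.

T = kg·s⁻²·A⁻¹.
Hz = s⁻¹.
Combining: T·Hz·cd = (kg·s⁻²·A⁻¹) · s⁻¹ · cd = kg·s⁻³·A⁻¹·cd.

kg·s⁻³·A⁻¹·cd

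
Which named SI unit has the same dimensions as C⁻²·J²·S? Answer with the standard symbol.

C = A·s = s·A (charge = current × time).
So C⁻² = s⁻²·A⁻².
J = N·m (work = force × distance),
    = kg·m²·s⁻².
So J² = kg²·m⁴·s⁻⁴.
S = 1/Ω (conductance is reciprocal resistance),
    = kg⁻¹·m⁻²·s³·A².
Combining: C⁻²·J²·S = (s⁻²·A⁻²) · (kg²·m⁴·s⁻⁴) · (kg⁻¹·m⁻²·s³·A²) = kg·m²·s⁻³.
kg·m²·s⁻³ is the base-SI form of the watt.

W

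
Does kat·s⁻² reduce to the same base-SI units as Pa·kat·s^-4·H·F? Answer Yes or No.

Left side:
  kat = mol/s = s⁻¹·mol (catalytic activity).
  Combining: kat·s⁻² = (s⁻¹·mol) · s⁻² = s⁻³·mol.
Right side:
  Pa = kg·m⁻¹·s⁻².
  kat = s⁻¹·mol.
  H = kg·m²·s⁻²·A⁻².
  F = kg⁻¹·m⁻²·s⁴·A².
  Combining: Pa·kat·s⁻⁴·H·F = (kg·m⁻¹·s⁻²) · (s⁻¹·mol) · s⁻⁴ · (kg·m²·s⁻²·A⁻²) · (kg⁻¹·m⁻²·s⁴·A²) = kg·m⁻¹·s⁻⁵·mol.
Left is s⁻³·mol; right is kg·m⁻¹·s⁻⁵·mol — different.

No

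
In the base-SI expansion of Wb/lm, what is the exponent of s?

lm = cd·sr = cd (luminous flux; sr is dimensionless).
So lm⁻¹ = cd⁻¹.
Wb = V·s (flux: a volt is a weber per second),
    = kg·m²·s⁻²·A⁻¹.
Combining: lm⁻¹·Wb = cd⁻¹ · (kg·m²·s⁻²·A⁻¹) = kg·m²·s⁻²·A⁻¹·cd⁻¹.
The exponent of s is -2.

-2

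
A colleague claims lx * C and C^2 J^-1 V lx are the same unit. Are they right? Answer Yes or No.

Left side:
  lx = lm/m² (illuminance = luminous flux per area),
      = m⁻²·cd.
  C = A·s = s·A (charge = current × time).
  Combining: lx·C = (m⁻²·cd) · (s·A) = m⁻²·s·A·cd.
Right side:
  C = A·s = s·A (charge = current × time).
  So C² = s²·A².
  J = N·m (work = force × distance),
      = kg·m²·s⁻².
  So J⁻¹ = kg⁻¹·m⁻²·s².
  V = W/A (potential = power per current),
      = kg·m²·s⁻³·A⁻¹.
  lx = lm/m² (illuminance = luminous flux per area),
      = m⁻²·cd.
  Combining: C²·J⁻¹·V·lx = (s²·A²) · (kg⁻¹·m⁻²·s²) · (kg·m²·s⁻³·A⁻¹) · (m⁻²·cd) = m⁻²·s·A·cd.
Both reduce to m⁻²·s·A·cd.

Yes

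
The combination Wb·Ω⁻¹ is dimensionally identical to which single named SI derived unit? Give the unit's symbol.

Wb = V·s (flux: a volt is a weber per second),
    = kg·m²·s⁻²·A⁻¹.
Ω = V/A (resistance = voltage per current),
    = kg·m²·s⁻³·A⁻².
So Ω⁻¹ = kg⁻¹·m⁻²·s³·A².
Combining: Wb·Ω⁻¹ = (kg·m²·s⁻²·A⁻¹) · (kg⁻¹·m⁻²·s³·A²) = s·A.
s·A is the base-SI form of the coulomb.

C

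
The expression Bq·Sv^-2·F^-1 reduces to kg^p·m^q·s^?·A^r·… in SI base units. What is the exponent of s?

Bq = 1/s = s⁻¹ (activity is decays per second).
Sv = J/kg (equivalent dose = energy per mass),
    = m²·s⁻².
So Sv⁻² = m⁻⁴·s⁴.
F = C/V (capacitance = charge per voltage),
    = A·s/(kg·m²·s⁻³·A⁻¹) (substituting C and V),
    = kg⁻¹·m⁻²·s⁴·A².
So F⁻¹ = kg·m²·s⁻⁴·A⁻².
Combining: Bq·Sv⁻²·F⁻¹ = s⁻¹ · (m⁻⁴·s⁴) · (kg·m²·s⁻⁴·A⁻²) = kg·m⁻²·s⁻¹·A⁻².
The exponent of s is -1.

-1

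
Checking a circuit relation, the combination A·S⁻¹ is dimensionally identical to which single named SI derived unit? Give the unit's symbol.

S = kg⁻¹·m⁻²·s³·A².
So S⁻¹ = kg·m²·s⁻³·A⁻².
Combining: A·S⁻¹ = A · (kg·m²·s⁻³·A⁻²) = kg·m²·s⁻³·A⁻¹.
kg·m²·s⁻³·A⁻¹ is the base-SI form of the volt.

V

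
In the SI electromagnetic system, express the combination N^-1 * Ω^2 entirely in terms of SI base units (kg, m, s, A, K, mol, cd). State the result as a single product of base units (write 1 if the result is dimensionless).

N = kg·m/s² = kg·m·s⁻² (force = mass × acceleration).
So N⁻¹ = kg⁻¹·m⁻¹·s².
Ω = V/A (resistance = voltage per current),
    = kg·m²·s⁻³·A⁻².
So Ω² = kg²·m⁴·s⁻⁶·A⁻⁴.
Combining: N⁻¹·Ω² = (kg⁻¹·m⁻¹·s²) · (kg²·m⁴·s⁻⁶·A⁻⁴) = kg·m³·s⁻⁴·A⁻⁴.

kg·m³·s⁻⁴·A⁻⁴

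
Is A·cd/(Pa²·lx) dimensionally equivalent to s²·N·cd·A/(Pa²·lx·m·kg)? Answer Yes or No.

Left side:
  Pa = kg·m⁻¹·s⁻².
  So Pa⁻² = kg⁻²·m²·s⁴.
  lx = m⁻²·cd.
  So lx⁻¹ = m²·cd⁻¹.
  Combining: Pa⁻²·lx⁻¹·A·cd = (kg⁻²·m²·s⁴) · (m²·cd⁻¹) · A · cd = kg⁻²·m⁴·s⁴·A.
Right side:
  Pa = kg·m⁻¹·s⁻².
  So Pa⁻² = kg⁻²·m²·s⁴.
  lx = m⁻²·cd.
  So lx⁻¹ = m²·cd⁻¹.
  N = kg·m·s⁻².
  Combining: Pa⁻²·lx⁻¹·s²·N·m⁻¹·kg⁻¹·cd·A = (kg⁻²·m²·s⁴) · (m²·cd⁻¹) · s² · (kg·m·s⁻²) · m⁻¹ · kg⁻¹ · cd · A = kg⁻²·m⁴·s⁴·A.
Both reduce to kg⁻²·m⁴·s⁴·A.

Yes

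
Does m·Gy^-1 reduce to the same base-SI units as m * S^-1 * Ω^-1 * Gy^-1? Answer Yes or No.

Yes

Left side:
  Gy = m²·s⁻².
  So Gy⁻¹ = m⁻²·s².
  Combining: m·Gy⁻¹ = m · (m⁻²·s²) = m⁻¹·s².
Right side:
  S = 1/Ω (conductance is reciprocal resistance),
      = kg⁻¹·m⁻²·s³·A².
  So S⁻¹ = kg·m²·s⁻³·A⁻².
  Ω = V/A (resistance = voltage per current),
      = kg·m²·s⁻³·A⁻².
  So Ω⁻¹ = kg⁻¹·m⁻²·s³·A².
  Gy = J/kg (absorbed dose = energy per mass),
      = m²·s⁻².
  So Gy⁻¹ = m⁻²·s².
  Combining: m·S⁻¹·Ω⁻¹·Gy⁻¹ = m · (kg·m²·s⁻³·A⁻²) · (kg⁻¹·m⁻²·s³·A²) · (m⁻²·s²) = m⁻¹·s².
Both reduce to m⁻¹·s².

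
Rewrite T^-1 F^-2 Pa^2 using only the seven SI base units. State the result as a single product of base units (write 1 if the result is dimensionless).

kg³·m²·s⁻¹⁰·A⁻³

T = Wb/m² (flux density = flux per area),
    = kg·s⁻²·A⁻¹.
So T⁻¹ = kg⁻¹·s²·A.
F = C/V (capacitance = charge per voltage),
    = A·s/(kg·m²·s⁻³·A⁻¹) (substituting C and V),
    = kg⁻¹·m⁻²·s⁴·A².
So F⁻² = kg²·m⁴·s⁻⁸·A⁻⁴.
Pa = N/m² (pressure = force per area),
    = kg·m⁻¹·s⁻².
So Pa² = kg²·m⁻²·s⁻⁴.
Combining: T⁻¹·F⁻²·Pa² = (kg⁻¹·s²·A) · (kg²·m⁴·s⁻⁸·A⁻⁴) · (kg²·m⁻²·s⁻⁴) = kg³·m²·s⁻¹⁰·A⁻³.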